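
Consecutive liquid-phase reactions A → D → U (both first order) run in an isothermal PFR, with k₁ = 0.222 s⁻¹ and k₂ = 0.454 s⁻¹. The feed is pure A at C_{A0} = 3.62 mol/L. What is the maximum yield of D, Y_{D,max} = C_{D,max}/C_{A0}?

For a first-order series the maximum intermediate yield is C_{D,max}/C_{A0} = (k₁/k₂)^[k₂/(k₂−k₁)].
= (0.222/0.454)^(0.454/(0.454−0.222)) = (0.4890)^(1.957) = 0.2466.

0.247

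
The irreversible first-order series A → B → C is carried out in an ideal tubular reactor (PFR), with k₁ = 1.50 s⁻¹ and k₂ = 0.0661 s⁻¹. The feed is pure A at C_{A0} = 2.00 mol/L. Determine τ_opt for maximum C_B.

2.18 s

The intermediate peaks when r₁ = r₂, i.e. k₁e^(−k₁τ) = k₂e^(−k₂τ), giving τ_opt = ln(k₂/k₁)/(k₂−k₁).
= ln(0.0661/1.50)/(0.0661−1.50) = ln(0.04407)/-1.434 = -3.122/-1.434 = 2.18 s.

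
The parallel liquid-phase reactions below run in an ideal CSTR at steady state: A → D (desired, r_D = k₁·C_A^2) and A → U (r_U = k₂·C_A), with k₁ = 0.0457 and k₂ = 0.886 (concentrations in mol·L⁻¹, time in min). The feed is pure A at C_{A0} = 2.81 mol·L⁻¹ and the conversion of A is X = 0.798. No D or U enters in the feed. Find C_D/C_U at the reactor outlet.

0.0293

Exit C_A = C_{A0}(1−X) = 2.81×0.202 = 0.5676 mol·L⁻¹.
A CSTR operates uniformly at the exit composition, giving r_D = 0.01472 and r_U = 0.5029 (each k·C_A^n at C_A = 0.5676).
Overall selectivity = C_D/C_U = r_Dτ/(r_Uτ) = r_D/r_U = 0.0293.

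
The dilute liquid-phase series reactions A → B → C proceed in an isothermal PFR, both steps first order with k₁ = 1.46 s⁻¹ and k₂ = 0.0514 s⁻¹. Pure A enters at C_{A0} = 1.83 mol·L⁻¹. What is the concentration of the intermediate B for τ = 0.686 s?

1.13 mol·L⁻¹

The intermediate concentration in a first-order A→B→C sequence is C_B = k₁C_{A0}(e^(−k₁τ) − e^(−k₂τ))/(k₂−k₁).
e^(−k₁τ) = e^(−1.46×0.686) = e^(−1.002) = 0.3673; e^(−k₂τ) = e^(−0.03526) = 0.9654.
C_B = 1.46×1.83/(0.0514−1.46) × (0.3673−0.9654) = (-1.897)×(-0.5980) = 1.134 mol·L⁻¹.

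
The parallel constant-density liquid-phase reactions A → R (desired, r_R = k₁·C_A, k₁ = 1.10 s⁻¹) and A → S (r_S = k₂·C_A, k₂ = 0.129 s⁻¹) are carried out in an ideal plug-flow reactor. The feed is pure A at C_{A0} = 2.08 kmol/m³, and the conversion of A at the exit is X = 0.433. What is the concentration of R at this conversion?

0.806 kmol/m³

C_A = C_{A0}(1−X) = 1.179 kmol/m³.
Both paths are first order in A, so the instantaneous fraction to R is constant: dC_R/d(−C_A) = k₁/(k₁+k₂) = 0.8950.
C_R = 0.8950·(C_{A0}−C_A) = 0.8950×0.9006 = 0.806 kmol/m³.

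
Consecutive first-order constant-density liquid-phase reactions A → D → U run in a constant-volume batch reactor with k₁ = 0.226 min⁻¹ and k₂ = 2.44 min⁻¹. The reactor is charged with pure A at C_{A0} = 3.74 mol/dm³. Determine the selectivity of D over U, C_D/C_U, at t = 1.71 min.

The intermediate concentration in a first-order A→B→C sequence is C_D = k₁C_{A0}(e^(−k₁t) − e^(−k₂t))/(k₂−k₁).
e^(−k₁t) = e^(−0.226×1.71) = e^(−0.3865) = 0.6795; e^(−k₂t) = e^(−4.172) = 0.01542.
C_D = 0.226×3.74/(2.44−0.226) × (0.6795−0.01542) = 0.3818×0.6640 = 0.2535 mol/dm³.
C_A = C_{A0}e^(−k₁t) = 2.541 mol/dm³, so C_U = C_{A0}−C_A−C_D = 0.9453 mol/dm³; C_D/C_U = 0.268.

0.268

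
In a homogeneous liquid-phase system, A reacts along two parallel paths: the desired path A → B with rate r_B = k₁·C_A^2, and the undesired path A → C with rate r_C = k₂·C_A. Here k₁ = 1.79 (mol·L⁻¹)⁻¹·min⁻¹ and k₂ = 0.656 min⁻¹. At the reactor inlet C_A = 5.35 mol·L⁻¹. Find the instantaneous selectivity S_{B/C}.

S_{B/C} = r_B/r_C = (k₁·C_A^2)/(k₂·C_A) = (k₁/k₂)·C_A.
= (1.79×5.350^2) / (0.656×5.350) = 51.23/3.510 = 14.6.
Since the desired path is higher order in A, keeping C_A high (PFR or concentrated feed) favours B.

14.6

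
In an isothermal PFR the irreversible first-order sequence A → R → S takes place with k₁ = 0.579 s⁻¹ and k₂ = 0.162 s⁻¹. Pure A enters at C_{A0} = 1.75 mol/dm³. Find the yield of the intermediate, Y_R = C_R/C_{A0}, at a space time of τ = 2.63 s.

0.604

The intermediate concentration in a first-order A→B→C sequence is C_R = k₁C_{A0}(e^(−k₁τ) − e^(−k₂τ))/(k₂−k₁).
e^(−k₁τ) = e^(−0.579×2.63) = e^(−1.523) = 0.2181; e^(−k₂τ) = e^(−0.4261) = 0.6531.
C_R = 0.579×1.75/(0.162−0.579) × (0.2181−0.6531) = (-2.430)×(-0.4350) = 1.057 mol/dm³.
Y_R = C_R/C_{A0} = 1.057/1.75 = 0.604.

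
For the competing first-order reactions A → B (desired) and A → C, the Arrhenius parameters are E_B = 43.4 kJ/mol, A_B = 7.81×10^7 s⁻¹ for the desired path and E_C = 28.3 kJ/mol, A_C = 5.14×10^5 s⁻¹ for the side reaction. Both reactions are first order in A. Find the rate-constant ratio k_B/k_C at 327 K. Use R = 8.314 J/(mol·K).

k_B/k_C = (A_B/A_C)·exp[−(E_B−E_C)/(RT)] = (A_B/A_C)·exp[(E_C−E_B)/(RT)].
(E_C−E_B)/(RT) = (28.3−43.4)×10³/(8.314×327) = -15100/2719 = -5.554.
k_B/k_C = (7.81×10^7/5.14×10^5)·exp(-5.554) = 151.9 × 0.003871 = 0.588.

0.588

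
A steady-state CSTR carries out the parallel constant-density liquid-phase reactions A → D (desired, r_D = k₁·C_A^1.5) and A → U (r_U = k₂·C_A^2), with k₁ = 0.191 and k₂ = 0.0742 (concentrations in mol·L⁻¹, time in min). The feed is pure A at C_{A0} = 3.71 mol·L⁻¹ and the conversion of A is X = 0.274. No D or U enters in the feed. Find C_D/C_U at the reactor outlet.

Exit C_A = C_{A0}(1−X) = 3.71×0.726 = 2.693 mol·L⁻¹.
A CSTR operates uniformly at the exit composition, giving r_D = 0.8443 and r_U = 0.5383 (each k·C_A^n at C_A = 2.693).
Overall selectivity = C_D/C_U = r_Dτ/(r_Uτ) = r_D/r_U = 1.57.

1.57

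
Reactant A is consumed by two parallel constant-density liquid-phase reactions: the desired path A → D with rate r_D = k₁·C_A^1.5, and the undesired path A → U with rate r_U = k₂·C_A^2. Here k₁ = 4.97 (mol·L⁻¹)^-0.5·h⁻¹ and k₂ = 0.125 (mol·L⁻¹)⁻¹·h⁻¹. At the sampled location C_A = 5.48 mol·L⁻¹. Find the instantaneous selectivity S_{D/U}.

S_{D/U} = r_D/r_U = (k₁·C_A^1.5)/(k₂·C_A^2) = (k₁/k₂)·C_A^-0.5.
= (4.97×5.480^1.5) / (0.125×5.480^2) = 63.76/3.754 = 17.0.

17.0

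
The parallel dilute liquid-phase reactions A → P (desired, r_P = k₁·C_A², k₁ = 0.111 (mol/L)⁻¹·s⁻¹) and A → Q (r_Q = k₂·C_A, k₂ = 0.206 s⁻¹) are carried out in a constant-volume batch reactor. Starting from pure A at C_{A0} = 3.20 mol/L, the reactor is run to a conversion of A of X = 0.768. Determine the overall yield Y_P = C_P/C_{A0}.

0.382

C_A = C_{A0}(1−X) = 0.7424 mol/L.
Along a PFR/batch, dC_Q/dC_A = −r_Q/(r_P+r_Q) = −k₂/(k₂+k₁·C_A).
Integrating from C_{A0} to C_A: C_Q = (0.206/0.111)·ln[(0.206+0.111·3.20)/(0.206+0.111·0.742)] = 1.856·ln(0.5612/0.2884) = 1.235 mol/L.
Then C_P = (C_{A0}−C_A) − C_Q = 2.458 − 1.235 = 1.222 mol/L.
Y_P = C_P/C_{A0} = 1.222/3.20 = 0.382.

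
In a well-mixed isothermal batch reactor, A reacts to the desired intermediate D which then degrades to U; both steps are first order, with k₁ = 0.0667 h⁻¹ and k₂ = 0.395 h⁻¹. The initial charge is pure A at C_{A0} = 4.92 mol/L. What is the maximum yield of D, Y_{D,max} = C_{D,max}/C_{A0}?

0.118

At the optimum, C_{D,max}/C_{A0} = (k₁/k₂)^[k₂/(k₂−k₁)].
= (0.0667/0.395)^(0.395/(0.395−0.0667)) = (0.1689)^(1.203) = 0.1176.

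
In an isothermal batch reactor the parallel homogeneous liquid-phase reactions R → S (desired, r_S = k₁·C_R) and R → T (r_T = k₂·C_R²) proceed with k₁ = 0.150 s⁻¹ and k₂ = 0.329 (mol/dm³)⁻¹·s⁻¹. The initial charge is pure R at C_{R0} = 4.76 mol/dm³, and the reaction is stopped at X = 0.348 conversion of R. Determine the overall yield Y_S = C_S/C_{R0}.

0.0366

C_R = C_{R0}(1−X) = 3.104 mol/dm³.
Along a PFR/batch, dC_S/dC_R = −r_S/(r_S+r_T) = −k₁/(k₁+k₂·C_R).
Integrating from C_{R0} to C_R: C_S = (0.150/0.329)·ln[(0.150+0.329·4.76)/(0.150+0.329·3.10)] = 0.4559·ln(1.716/1.171) = 0.1742 mol/dm³.
Y_S = C_S/C_{R0} = 0.1742/4.76 = 0.0366.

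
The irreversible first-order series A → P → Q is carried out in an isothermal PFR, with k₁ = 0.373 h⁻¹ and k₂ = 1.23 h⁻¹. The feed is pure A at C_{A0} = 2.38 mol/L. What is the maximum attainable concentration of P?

For a first-order series the maximum intermediate yield is C_{P,max}/C_{A0} = (k₁/k₂)^[k₂/(k₂−k₁)].
= (0.373/1.23)^(1.23/(1.23−0.373)) = (0.3033)^(1.435) = 0.1804.
C_{P,max} = 0.1804×2.38 = 0.429 mol/L.

0.429 mol/L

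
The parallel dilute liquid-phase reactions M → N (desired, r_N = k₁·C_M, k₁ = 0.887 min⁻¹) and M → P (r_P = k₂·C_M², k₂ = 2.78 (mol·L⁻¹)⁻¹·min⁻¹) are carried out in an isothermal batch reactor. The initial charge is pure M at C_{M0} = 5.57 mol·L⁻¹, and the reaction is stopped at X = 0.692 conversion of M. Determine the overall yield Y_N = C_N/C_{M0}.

0.0609

C_M = C_{M0}(1−X) = 1.716 mol·L⁻¹.
Along a PFR/batch, dC_N/dC_M = −r_N/(r_N+r_P) = −k₁/(k₁+k₂·C_M).
Integrating from C_{M0} to C_M: C_N = (0.887/2.78)·ln[(0.887+2.78·5.57)/(0.887+2.78·1.72)] = 0.3191·ln(16.37/5.656) = 0.3391 mol·L⁻¹.
Y_N = C_N/C_{M0} = 0.3391/5.57 = 0.0609.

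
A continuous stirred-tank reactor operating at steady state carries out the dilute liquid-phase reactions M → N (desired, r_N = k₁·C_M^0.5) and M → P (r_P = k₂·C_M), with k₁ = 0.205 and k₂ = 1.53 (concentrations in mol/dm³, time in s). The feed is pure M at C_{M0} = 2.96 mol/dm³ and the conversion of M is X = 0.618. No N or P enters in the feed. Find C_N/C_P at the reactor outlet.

Exit C_M = C_{M0}(1−X) = 2.96×0.382 = 1.131 mol/dm³.
A CSTR operates uniformly at the exit composition, giving r_N = 0.2180 and r_P = 1.730 (each k·C_M^n at C_M = 1.131).
Overall selectivity = C_N/C_P = r_Nτ/(r_Pτ) = r_N/r_P = 0.126.

0.126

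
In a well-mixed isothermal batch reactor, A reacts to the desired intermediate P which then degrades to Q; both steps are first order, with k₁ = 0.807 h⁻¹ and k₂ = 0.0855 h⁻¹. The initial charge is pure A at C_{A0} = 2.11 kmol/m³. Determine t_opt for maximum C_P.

3.11 h

For first-order series the maximum of C_P occurs at t_opt = ln(k₂/k₁)/(k₂−k₁).
= ln(0.0855/0.807)/(0.0855−0.807) = ln(0.1059)/-0.7215 = -2.245/-0.7215 = 3.11 h.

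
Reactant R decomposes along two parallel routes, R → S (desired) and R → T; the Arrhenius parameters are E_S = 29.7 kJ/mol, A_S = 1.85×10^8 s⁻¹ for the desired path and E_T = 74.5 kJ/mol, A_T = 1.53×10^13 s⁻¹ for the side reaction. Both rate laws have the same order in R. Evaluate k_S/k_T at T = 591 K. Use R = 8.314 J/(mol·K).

0.110

With equal orders, S_{S/T} = k_S/k_T = (A_S/A_T)·exp[(E_T−E_S)/(RT)].
(E_T−E_S)/(RT) = (74.5−29.7)×10³/(8.314×591) = 44800/4914 = 9.118.
k_S/k_T = (1.85×10^8/1.53×10^13)·exp(9.118) = 1.209×10^-5 × 9114 = 0.110.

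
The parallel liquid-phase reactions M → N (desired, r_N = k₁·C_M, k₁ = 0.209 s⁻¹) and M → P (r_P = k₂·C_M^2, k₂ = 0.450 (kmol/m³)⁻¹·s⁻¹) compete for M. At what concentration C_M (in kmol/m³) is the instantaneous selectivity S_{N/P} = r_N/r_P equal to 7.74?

S_{N/P} = (k₁/k₂)·C_M⁻¹ ⇒ C_M = (S·k₂/k₁)^(-1).
= (7.74×0.450/0.209)^(-1) = (16.67)^(-1) = 0.0600 kmol/m³.

0.0600 kmol/m³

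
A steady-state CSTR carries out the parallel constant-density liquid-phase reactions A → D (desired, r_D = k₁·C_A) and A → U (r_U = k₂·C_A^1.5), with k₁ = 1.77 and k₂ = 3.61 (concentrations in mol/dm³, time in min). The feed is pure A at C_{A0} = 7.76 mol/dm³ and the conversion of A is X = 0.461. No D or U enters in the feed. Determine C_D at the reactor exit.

0.692 mol/dm³

Exit C_A = C_{A0}(1−X) = 7.76×0.539 = 4.183 mol/dm³.
Rates in a CSTR are evaluated at the outlet concentration: r_D = 1.77×4.183 = 7.403, r_U = 3.61×4.183^1.5 = 30.88.
Fraction of consumed A going to D: r_D/(r_D+r_U) = 0.1934.
C_D = 0.1934·C_{A0}·X = 0.1934×7.76×0.461 = 0.692 mol/dm³.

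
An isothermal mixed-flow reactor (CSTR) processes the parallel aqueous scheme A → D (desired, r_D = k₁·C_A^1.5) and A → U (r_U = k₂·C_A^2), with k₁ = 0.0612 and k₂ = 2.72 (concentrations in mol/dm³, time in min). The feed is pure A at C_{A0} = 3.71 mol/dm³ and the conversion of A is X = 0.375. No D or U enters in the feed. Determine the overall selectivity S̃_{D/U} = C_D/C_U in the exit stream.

0.0148

Exit C_A = C_{A0}(1−X) = 3.71×0.625 = 2.319 mol/dm³.
Rates in a CSTR are evaluated at the outlet concentration: r_D = 0.0612×2.319^1.5 = 0.2161, r_U = 2.72×2.319^2 = 14.62.
Overall selectivity = C_D/C_U = r_Dτ/(r_Uτ) = r_D/r_U = 0.0148.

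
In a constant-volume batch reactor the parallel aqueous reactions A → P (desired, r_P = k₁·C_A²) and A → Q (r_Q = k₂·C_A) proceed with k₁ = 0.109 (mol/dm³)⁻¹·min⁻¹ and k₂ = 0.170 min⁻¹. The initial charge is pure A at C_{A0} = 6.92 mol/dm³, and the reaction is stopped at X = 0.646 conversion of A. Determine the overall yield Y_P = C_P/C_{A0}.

C_A = C_{A0}(1−X) = 2.450 mol/dm³.
Along a PFR/batch, dC_Q/dC_A = −r_Q/(r_P+r_Q) = −k₂/(k₂+k₁·C_A).
Integrating from C_{A0} to C_A: C_Q = (0.170/0.109)·ln[(0.170+0.109·6.92)/(0.170+0.109·2.45)] = 1.560·ln(0.9243/0.4370) = 1.168 mol/dm³.
Then C_P = (C_{A0}−C_A) − C_Q = 4.470 − 1.168 = 3.302 mol/dm³.
Y_P = C_P/C_{A0} = 3.302/6.92 = 0.477.

0.477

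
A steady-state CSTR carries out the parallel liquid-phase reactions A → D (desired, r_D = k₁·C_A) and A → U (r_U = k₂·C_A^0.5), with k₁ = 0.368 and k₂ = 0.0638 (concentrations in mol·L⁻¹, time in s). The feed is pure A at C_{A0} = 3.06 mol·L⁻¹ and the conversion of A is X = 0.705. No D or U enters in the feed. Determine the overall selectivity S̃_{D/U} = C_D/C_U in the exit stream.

Exit C_A = C_{A0}(1−X) = 3.06×0.295 = 0.9027 mol·L⁻¹.
Rates in a CSTR are evaluated at the outlet concentration: r_D = 0.368×0.9027 = 0.3322, r_U = 0.0638×0.9027^0.5 = 0.06062.
Overall selectivity = C_D/C_U = r_Dτ/(r_Uτ) = r_D/r_U = 5.48.

5.48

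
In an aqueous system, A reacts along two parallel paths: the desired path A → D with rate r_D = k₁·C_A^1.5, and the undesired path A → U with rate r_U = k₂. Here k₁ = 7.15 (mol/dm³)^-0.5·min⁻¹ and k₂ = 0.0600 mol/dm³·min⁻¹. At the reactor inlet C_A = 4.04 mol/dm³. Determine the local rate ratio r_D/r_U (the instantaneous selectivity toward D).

S_{D/U} = r_D/r_U = (k₁·C_A^1.5)/(k₂) = (k₁/k₂)·C_A^1.5.
= (7.15×4.040^1.5) / (0.0600) = 58.06/0.06000 = 968.
Since the desired path is higher order in A, keeping C_A high (PFR or concentrated feed) favours D.

968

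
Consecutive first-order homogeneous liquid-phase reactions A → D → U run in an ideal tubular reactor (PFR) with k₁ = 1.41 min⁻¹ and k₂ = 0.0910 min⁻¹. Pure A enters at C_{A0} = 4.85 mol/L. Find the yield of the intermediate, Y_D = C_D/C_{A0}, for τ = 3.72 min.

Solving the coupled first-order balances gives C_D(τ) = [k₁/(k₂−k₁)]·C_{A0}·(e^(−k₁τ) − e^(−k₂τ)).
e^(−k₁τ) = e^(−1.41×3.72) = e^(−5.245) = 0.005273; e^(−k₂τ) = e^(−0.3385) = 0.7128.
C_D = 1.41×4.85/(0.0910−1.41) × (0.005273−0.7128) = (-5.185)×(-0.7076) = 3.668 mol/L.
Y_D = C_D/C_{A0} = 3.668/4.85 = 0.756.

0.756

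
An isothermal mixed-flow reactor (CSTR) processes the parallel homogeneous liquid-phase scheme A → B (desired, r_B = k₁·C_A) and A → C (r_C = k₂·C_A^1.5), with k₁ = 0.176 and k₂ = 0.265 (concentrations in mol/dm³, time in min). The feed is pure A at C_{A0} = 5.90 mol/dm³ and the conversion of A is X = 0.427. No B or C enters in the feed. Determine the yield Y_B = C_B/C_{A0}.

0.113

Exit C_A = C_{A0}(1−X) = 5.90×0.573 = 3.381 mol/dm³.
Rates in a CSTR are evaluated at the outlet concentration: r_B = 0.176×3.381 = 0.5950, r_C = 0.265×3.381^1.5 = 1.647.
Fraction of consumed A going to B: r_B/(r_B+r_C) = 0.2654.
C_B = 0.2654·C_{A0}·X = 0.2654×5.90×0.427 = 0.669 mol/dm³; Y_B = C_B/C_{A0} = 0.113.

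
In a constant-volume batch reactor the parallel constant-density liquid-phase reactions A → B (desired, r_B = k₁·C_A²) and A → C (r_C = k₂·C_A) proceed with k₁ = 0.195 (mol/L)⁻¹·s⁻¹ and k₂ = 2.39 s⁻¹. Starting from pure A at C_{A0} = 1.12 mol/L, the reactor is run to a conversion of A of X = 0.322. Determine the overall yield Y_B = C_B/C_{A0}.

C_A = C_{A0}(1−X) = 0.7594 mol/L.
Along a PFR/batch, dC_C/dC_A = −r_C/(r_B+r_C) = −k₂/(k₂+k₁·C_A).
Integrating from C_{A0} to C_A: C_C = (2.39/0.195)·ln[(2.39+0.195·1.12)/(2.39+0.195·0.759)] = 12.26·ln(2.608/2.538) = 0.3350 mol/L.
Then C_B = (C_{A0}−C_A) − C_C = 0.3606 − 0.3350 = 0.02566 mol/L.
Y_B = C_B/C_{A0} = 0.02566/1.12 = 0.0229.

0.0229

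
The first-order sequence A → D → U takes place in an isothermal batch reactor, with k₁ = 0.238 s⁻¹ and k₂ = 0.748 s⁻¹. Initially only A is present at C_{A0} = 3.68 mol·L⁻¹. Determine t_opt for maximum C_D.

2.25 s

For first-order series the maximum of C_D occurs at t_opt = ln(k₂/k₁)/(k₂−k₁).
= ln(0.748/0.238)/(0.748−0.238) = ln(3.143)/0.5100 = 1.145/0.5100 = 2.25 s.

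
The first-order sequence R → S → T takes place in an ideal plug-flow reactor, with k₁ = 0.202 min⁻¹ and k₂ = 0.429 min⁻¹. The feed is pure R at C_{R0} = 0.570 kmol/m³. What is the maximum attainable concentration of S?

0.137 kmol/m³

Evaluating C_S at τ_opt = ln(k₂/k₁)/(k₂−k₁) gives C_{S,max}/C_{R0} = (k₁/k₂)^[k₂/(k₂−k₁)].
= (0.202/0.429)^(0.429/(0.429−0.202)) = (0.4709)^(1.890) = 0.2409.
C_{S,max} = 0.2409×0.570 = 0.137 kmol/m³.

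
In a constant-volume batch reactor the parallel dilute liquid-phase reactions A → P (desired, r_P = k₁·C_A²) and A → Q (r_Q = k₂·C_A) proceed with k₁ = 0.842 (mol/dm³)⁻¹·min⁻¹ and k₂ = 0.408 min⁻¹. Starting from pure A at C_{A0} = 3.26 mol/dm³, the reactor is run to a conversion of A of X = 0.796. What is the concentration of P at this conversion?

2.02 mol/dm³

C_A = C_{A0}(1−X) = 0.6650 mol/dm³.
Along a PFR/batch, dC_Q/dC_A = −r_Q/(r_P+r_Q) = −k₂/(k₂+k₁·C_A).
Integrating from C_{A0} to C_A: C_Q = (0.408/0.842)·ln[(0.408+0.842·3.26)/(0.408+0.842·0.665)] = 0.4846·ln(3.153/0.9680) = 0.5722 mol/dm³.
Then C_P = (C_{A0}−C_A) − C_Q = 2.595 − 0.5722 = 2.023 mol/dm³.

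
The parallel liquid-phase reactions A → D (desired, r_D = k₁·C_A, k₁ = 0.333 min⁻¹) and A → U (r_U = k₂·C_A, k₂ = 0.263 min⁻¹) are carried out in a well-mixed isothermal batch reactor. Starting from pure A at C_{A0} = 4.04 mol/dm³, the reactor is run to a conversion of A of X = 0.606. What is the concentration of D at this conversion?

C_A = C_{A0}(1−X) = 1.592 mol/dm³.
Both paths are first order in A, so the instantaneous fraction to D is constant: dC_D/d(−C_A) = k₁/(k₁+k₂) = 0.5587.
C_D = 0.5587·(C_{A0}−C_A) = 0.5587×2.448 = 1.37 mol/dm³.

1.37 mol/dm³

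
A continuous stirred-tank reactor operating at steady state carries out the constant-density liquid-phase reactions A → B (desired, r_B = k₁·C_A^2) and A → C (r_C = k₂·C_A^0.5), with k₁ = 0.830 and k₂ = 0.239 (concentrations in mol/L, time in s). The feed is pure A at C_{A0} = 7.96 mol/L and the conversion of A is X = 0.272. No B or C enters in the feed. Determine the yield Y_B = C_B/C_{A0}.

0.266

Exit C_A = C_{A0}(1−X) = 7.96×0.728 = 5.795 mol/L.
A CSTR operates uniformly at the exit composition, giving r_B = 27.87 and r_C = 0.5753 (each k·C_A^n at C_A = 5.795).
Fraction of consumed A going to B: r_B/(r_B+r_C) = 0.9798.
C_B = 0.9798·C_{A0}·X = 0.9798×7.96×0.272 = 2.12 mol/L; Y_B = C_B/C_{A0} = 0.266.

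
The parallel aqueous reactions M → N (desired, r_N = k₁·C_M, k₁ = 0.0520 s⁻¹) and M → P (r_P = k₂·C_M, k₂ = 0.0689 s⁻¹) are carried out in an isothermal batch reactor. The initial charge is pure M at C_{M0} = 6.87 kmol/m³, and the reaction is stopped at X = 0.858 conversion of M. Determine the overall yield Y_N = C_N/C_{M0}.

0.369

C_M = C_{M0}(1−X) = 0.9755 kmol/m³.
Both paths are first order in M, so the instantaneous fraction to N is constant: dC_N/d(−C_M) = k₁/(k₁+k₂) = 0.4301.
C_N = 0.4301·(C_{M0}−C_M) = 0.4301×5.894 = 2.54 kmol/m³.
Y_N = C_N/C_{M0} = 2.535/6.87 = 0.369.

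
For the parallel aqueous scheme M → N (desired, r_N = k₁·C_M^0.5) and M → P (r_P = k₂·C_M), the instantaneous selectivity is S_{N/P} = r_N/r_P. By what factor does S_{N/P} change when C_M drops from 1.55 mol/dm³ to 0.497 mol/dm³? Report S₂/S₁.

1.77

S_{N/P} = (k₁/k₂)·C_M^-0.5, so S₂/S₁ = (C_{M,2}/C_{M,1})^-0.5.
= (0.497/1.55)^(-0.5) = (0.3206)^(-0.5) = 1.77.
Selectivity toward N rises as C_M falls — low-concentration operation is favoured.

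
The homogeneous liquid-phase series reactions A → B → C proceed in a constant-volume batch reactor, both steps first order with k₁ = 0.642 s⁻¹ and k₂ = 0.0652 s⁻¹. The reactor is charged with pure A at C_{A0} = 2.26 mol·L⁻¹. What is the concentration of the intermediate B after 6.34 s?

Solving the coupled first-order balances gives C_B(t) = [k₁/(k₂−k₁)]·C_{A0}·(e^(−k₁t) − e^(−k₂t)).
e^(−k₁t) = e^(−0.642×6.34) = e^(−4.070) = 0.01707; e^(−k₂t) = e^(−0.4134) = 0.6614.
C_B = 0.642×2.26/(0.0652−0.642) × (0.01707−0.6614) = (-2.515)×(-0.6443) = 1.621 mol·L⁻¹.

1.62 mol·L⁻¹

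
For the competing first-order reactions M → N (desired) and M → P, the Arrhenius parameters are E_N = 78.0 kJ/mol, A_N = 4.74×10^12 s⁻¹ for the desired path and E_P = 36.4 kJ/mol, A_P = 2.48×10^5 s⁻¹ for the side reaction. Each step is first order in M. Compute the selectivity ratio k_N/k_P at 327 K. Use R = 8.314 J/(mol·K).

k_N/k_P = (A_N/A_P)·exp[−(E_N−E_P)/(RT)] = (A_N/A_P)·exp[(E_P−E_N)/(RT)].
(E_P−E_N)/(RT) = (36.4−78.0)×10³/(8.314×327) = -41600/2719 = -15.30.
k_N/k_P = (4.74×10^12/2.48×10^5)·exp(-15.30) = 1.911×10^7 × 2.263×10^-7 = 4.32.

4.32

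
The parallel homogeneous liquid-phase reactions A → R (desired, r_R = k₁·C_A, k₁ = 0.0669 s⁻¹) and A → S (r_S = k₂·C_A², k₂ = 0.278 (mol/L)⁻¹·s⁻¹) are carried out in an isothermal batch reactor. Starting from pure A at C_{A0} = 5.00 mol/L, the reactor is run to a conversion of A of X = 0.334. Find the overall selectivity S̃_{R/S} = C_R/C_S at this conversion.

C_A = C_{A0}(1−X) = 3.330 mol/L.
Along a PFR/batch, dC_R/dC_A = −r_R/(r_R+r_S) = −k₁/(k₁+k₂·C_A).
Integrating from C_{A0} to C_A: C_R = (0.0669/0.278)·ln[(0.0669+0.278·5.00)/(0.0669+0.278·3.33)] = 0.2406·ln(1.457/0.9926) = 0.09234 mol/L.
C_S = (C_{A0}−C_A)−C_R = 1.578 mol/L; S̃_{R/S} = 0.09234/1.578 = 0.0585.

0.0585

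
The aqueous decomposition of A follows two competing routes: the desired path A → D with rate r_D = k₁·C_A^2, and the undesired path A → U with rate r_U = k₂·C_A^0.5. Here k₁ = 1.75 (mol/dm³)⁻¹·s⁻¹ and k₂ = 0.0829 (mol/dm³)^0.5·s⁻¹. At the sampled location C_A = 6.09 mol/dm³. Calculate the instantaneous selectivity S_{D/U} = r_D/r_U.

317

S_{D/U} = r_D/r_U = (k₁·C_A^2)/(k₂·C_A^0.5) = (k₁/k₂)·C_A^1.5.
= (1.75×6.090^2) / (0.0829×6.090^0.5) = 64.90/0.2046 = 317.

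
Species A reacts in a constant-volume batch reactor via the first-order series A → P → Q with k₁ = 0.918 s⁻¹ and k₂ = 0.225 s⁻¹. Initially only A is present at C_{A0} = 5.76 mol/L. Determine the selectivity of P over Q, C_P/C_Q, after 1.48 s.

4.55

Solving the coupled first-order balances gives C_P(t) = [k₁/(k₂−k₁)]·C_{A0}·(e^(−k₁t) − e^(−k₂t)).
e^(−k₁t) = e^(−0.918×1.48) = e^(−1.359) = 0.2570; e^(−k₂t) = e^(−0.3330) = 0.7168.
C_P = 0.918×5.76/(0.225−0.918) × (0.2570−0.7168) = (-7.630)×(-0.4598) = 3.508 mol/L.
C_A = C_{A0}e^(−k₁t) = 1.480 mol/L, so C_Q = C_{A0}−C_A−C_P = 0.7716 mol/L; C_P/C_Q = 4.55.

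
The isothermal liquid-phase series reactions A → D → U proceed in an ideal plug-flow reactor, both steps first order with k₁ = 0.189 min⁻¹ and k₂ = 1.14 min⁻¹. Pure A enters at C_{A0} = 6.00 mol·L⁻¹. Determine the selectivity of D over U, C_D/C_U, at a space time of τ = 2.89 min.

0.344

Solving the coupled first-order balances gives C_D(τ) = [k₁/(k₂−k₁)]·C_{A0}·(e^(−k₁τ) − e^(−k₂τ)).
e^(−k₁τ) = e^(−0.189×2.89) = e^(−0.5462) = 0.5791; e^(−k₂τ) = e^(−3.295) = 0.03708.
C_D = 0.189×6.00/(1.14−0.189) × (0.5791−0.03708) = 1.192×0.5421 = 0.6464 mol·L⁻¹.
C_A = C_{A0}e^(−k₁τ) = 3.475 mol·L⁻¹, so C_U = C_{A0}−C_A−C_D = 1.879 mol·L⁻¹; C_D/C_U = 0.344.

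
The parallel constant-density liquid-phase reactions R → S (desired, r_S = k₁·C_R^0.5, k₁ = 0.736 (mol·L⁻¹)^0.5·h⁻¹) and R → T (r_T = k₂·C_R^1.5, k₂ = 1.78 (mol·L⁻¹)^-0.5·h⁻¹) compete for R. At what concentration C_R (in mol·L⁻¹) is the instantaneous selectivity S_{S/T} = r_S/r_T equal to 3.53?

S_{S/T} = (k₁/k₂)·C_R⁻¹ ⇒ C_R = (S·k₂/k₁)^(-1).
= (3.53×1.78/0.736)^(-1) = (8.537)^(-1) = 0.117 mol·L⁻¹.

0.117 mol·L⁻¹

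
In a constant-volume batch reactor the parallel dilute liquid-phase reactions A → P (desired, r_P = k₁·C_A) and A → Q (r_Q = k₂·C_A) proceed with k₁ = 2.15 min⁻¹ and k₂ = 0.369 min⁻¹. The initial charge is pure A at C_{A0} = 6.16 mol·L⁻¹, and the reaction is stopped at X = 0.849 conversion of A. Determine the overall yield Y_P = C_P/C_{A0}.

0.725

C_A = C_{A0}(1−X) = 0.9302 mol·L⁻¹.
Both paths are first order in A, so the instantaneous fraction to P is constant: dC_P/d(−C_A) = k₁/(k₁+k₂) = 0.8535.
C_P = 0.8535·(C_{A0}−C_A) = 0.8535×5.230 = 4.46 mol·L⁻¹.
Y_P = C_P/C_{A0} = 4.464/6.16 = 0.725.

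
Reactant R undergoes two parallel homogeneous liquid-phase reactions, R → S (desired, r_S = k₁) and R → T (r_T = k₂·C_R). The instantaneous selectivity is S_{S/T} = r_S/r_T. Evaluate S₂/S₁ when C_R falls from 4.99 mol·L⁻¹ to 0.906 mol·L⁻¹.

5.51

S_{S/T} = (k₁/k₂)·C_R⁻¹, so S₂/S₁ = (C_{R,2}/C_{R,1})⁻¹.
= 4.99/0.906 = 5.51.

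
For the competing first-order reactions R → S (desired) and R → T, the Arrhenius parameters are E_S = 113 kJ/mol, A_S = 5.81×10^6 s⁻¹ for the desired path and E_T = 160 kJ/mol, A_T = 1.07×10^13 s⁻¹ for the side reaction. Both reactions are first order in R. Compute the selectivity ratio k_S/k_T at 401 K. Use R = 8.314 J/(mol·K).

Since both paths have the same order in R, the concentration cancels and S_{S/T} = k_S/k_T = (A_S/A_T)·exp[(E_T−E_S)/(RT)].
(E_T−E_S)/(RT) = (160−113)×10³/(8.314×401) = 47000/3334 = 14.10.
k_S/k_T = (5.81×10^6/1.07×10^13)·exp(14.10) = 5.430×10^-7 × 1.326×10^6 = 0.720.
Since E_S < E_T, lowering the temperature improves selectivity toward S.

0.720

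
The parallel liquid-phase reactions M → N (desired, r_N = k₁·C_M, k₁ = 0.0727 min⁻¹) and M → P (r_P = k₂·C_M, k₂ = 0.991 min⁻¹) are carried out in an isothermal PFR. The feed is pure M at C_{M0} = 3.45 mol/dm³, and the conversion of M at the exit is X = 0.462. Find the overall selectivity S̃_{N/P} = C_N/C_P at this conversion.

C_M = C_{M0}(1−X) = 1.856 mol/dm³.
Both paths are first order in M, so the instantaneous fraction to N is constant: dC_N/d(−C_M) = k₁/(k₁+k₂) = 0.06835.
C_N = 0.06835·(C_{M0}−C_M) = 0.06835×1.594 = 0.109 mol/dm³.
C_P = (C_{M0}−C_M)−C_N = 1.485 mol/dm³; S̃_{N/P} = 0.1089/1.485 = 0.0734.

0.0734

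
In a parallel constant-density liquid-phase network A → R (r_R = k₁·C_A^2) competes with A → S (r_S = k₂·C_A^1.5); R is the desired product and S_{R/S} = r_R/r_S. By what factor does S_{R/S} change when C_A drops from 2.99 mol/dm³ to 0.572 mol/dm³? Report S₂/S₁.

S_{R/S} = (k₁/k₂)·C_A^0.5, so S₂/S₁ = (C_{A,2}/C_{A,1})^0.5.
= (0.572/2.99)^0.5 = (0.1913)^0.5 = 0.437.

0.437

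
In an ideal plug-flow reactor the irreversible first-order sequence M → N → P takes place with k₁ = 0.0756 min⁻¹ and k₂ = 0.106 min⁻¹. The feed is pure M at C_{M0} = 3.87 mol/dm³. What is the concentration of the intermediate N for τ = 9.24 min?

1.17 mol/dm³

Solving the coupled first-order balances gives C_N(τ) = [k₁/(k₂−k₁)]·C_{M0}·(e^(−k₁τ) − e^(−k₂τ)).
e^(−k₁τ) = e^(−0.0756×9.24) = e^(−0.6985) = 0.4973; e^(−k₂τ) = e^(−0.9794) = 0.3755.
C_N = 0.0756×3.87/(0.106−0.0756) × (0.4973−0.3755) = 9.624×0.1218 = 1.172 mol/dm³.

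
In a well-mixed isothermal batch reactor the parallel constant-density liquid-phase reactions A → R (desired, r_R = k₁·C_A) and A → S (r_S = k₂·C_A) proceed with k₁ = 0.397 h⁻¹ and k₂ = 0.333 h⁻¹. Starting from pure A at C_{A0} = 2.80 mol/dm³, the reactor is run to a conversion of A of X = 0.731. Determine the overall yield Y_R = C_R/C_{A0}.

0.398

C_A = C_{A0}(1−X) = 0.7532 mol/dm³.
Both paths are first order in A, so the instantaneous fraction to R is constant: dC_R/d(−C_A) = k₁/(k₁+k₂) = 0.5438.
C_R = 0.5438·(C_{A0}−C_A) = 0.5438×2.047 = 1.11 mol/dm³.
Y_R = C_R/C_{A0} = 1.113/2.80 = 0.398.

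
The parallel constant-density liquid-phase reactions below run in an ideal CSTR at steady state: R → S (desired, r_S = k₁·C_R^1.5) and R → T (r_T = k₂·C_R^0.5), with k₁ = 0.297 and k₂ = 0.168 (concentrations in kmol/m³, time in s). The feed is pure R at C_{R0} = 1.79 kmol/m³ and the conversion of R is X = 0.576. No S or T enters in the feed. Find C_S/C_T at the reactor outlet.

1.34

Exit C_R = C_{R0}(1−X) = 1.79×0.424 = 0.7590 kmol/m³.
A CSTR operates uniformly at the exit composition, giving r_S = 0.1964 and r_T = 0.1464 (each k·C_R^n at C_R = 0.7590).
Overall selectivity = C_S/C_T = r_Sτ/(r_Tτ) = r_S/r_T = 1.34.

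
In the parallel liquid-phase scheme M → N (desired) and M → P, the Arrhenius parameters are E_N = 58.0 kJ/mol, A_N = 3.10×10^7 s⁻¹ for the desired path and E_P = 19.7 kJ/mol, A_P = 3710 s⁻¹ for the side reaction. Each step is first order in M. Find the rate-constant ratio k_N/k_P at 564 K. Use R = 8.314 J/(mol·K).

2.37

k_N/k_P = (A_N/A_P)·exp[−(E_N−E_P)/(RT)] = (A_N/A_P)·exp[(E_P−E_N)/(RT)].
(E_P−E_N)/(RT) = (19.7−58.0)×10³/(8.314×564) = -38300/4689 = -8.168.
k_N/k_P = (3.10×10^7/3710)·exp(-8.168) = 8356 × 2.836×10^-4 = 2.37.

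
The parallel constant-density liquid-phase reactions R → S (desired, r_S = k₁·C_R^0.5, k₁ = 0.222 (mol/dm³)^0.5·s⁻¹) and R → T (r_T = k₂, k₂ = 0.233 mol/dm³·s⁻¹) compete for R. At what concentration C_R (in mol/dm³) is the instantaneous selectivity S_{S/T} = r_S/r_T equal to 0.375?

0.155 mol/dm³

S_{S/T} = (k₁/k₂)·C_R^0.5 ⇒ C_R = (S·k₂/k₁)^(2).
= (0.375×0.233/0.222)^(2) = (0.3936)^(2) = 0.155 mol/dm³.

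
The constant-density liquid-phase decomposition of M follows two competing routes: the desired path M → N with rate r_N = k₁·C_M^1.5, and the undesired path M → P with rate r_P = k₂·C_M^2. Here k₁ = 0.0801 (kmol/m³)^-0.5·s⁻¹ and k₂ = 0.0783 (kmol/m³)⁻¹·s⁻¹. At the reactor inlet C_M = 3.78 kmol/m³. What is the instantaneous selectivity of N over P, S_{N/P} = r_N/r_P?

0.526

S_{N/P} = r_N/r_P = (k₁·C_M^1.5)/(k₂·C_M^2) = (k₁/k₂)·C_M^-0.5.
= (0.0801×3.780^1.5) / (0.0783×3.780^2) = 0.5887/1.119 = 0.526.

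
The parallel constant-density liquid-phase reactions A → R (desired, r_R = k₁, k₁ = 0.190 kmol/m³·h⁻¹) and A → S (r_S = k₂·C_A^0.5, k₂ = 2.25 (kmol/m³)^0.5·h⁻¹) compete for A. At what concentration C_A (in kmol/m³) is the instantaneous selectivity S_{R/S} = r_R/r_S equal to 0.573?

0.0217 kmol/m³

S_{R/S} = (k₁/k₂)·C_A^-0.5 ⇒ C_A = (S·k₂/k₁)^(-2).
= (0.573×2.25/0.190)^(-2) = (6.786)^(-2) = 0.0217 kmol/m³.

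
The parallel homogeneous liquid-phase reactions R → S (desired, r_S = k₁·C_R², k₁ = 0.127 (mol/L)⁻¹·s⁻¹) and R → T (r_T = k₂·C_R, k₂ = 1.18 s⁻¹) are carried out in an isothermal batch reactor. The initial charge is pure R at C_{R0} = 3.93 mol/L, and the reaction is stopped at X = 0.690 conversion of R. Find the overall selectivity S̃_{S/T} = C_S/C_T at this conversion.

C_R = C_{R0}(1−X) = 1.218 mol/L.
Along a PFR/batch, dC_T/dC_R = −r_T/(r_S+r_T) = −k₂/(k₂+k₁·C_R).
Integrating from C_{R0} to C_R: C_T = (1.18/0.127)·ln[(1.18+0.127·3.93)/(1.18+0.127·1.22)] = 9.291·ln(1.679/1.335) = 2.133 mol/L.
Then C_S = (C_{R0}−C_R) − C_T = 2.712 − 2.133 = 0.5790 mol/L.
S̃_{S/T} = C_S/C_T = 0.5790/2.133 = 0.271.

0.271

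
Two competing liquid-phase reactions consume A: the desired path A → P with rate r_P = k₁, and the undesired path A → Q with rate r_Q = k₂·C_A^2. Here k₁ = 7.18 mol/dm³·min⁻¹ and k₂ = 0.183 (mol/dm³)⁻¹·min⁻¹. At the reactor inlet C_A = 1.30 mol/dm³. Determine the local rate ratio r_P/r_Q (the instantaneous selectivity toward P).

S_{P/Q} = r_P/r_Q = (k₁)/(k₂·C_A^2) = (k₁/k₂)·C_A^-2.
= (7.18) / (0.183×1.300^2) = 7.180/0.3093 = 23.2.

23.2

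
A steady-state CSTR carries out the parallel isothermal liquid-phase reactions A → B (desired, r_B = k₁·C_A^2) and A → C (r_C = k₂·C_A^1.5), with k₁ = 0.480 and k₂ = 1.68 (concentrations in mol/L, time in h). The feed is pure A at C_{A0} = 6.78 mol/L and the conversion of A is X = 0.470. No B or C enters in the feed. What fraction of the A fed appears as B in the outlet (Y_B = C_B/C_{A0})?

0.165

Exit C_A = C_{A0}(1−X) = 6.78×0.530 = 3.593 mol/L.
A CSTR operates uniformly at the exit composition, giving r_B = 6.198 and r_C = 11.44 (each k·C_A^n at C_A = 3.593).
Fraction of consumed A going to B: r_B/(r_B+r_C) = 0.3513.
C_B = 0.3513·C_{A0}·X = 0.3513×6.78×0.470 = 1.12 mol/L; Y_B = C_B/C_{A0} = 0.165.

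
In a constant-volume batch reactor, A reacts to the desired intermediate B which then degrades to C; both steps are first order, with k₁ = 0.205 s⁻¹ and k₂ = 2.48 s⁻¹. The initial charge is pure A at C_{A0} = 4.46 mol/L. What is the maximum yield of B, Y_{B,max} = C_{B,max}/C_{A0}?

Evaluating C_B at t_opt = ln(k₂/k₁)/(k₂−k₁) gives C_{B,max}/C_{A0} = (k₁/k₂)^[k₂/(k₂−k₁)].
= (0.205/2.48)^(2.48/(2.48−0.205)) = (0.08266)^(1.090) = 0.06603.

0.0660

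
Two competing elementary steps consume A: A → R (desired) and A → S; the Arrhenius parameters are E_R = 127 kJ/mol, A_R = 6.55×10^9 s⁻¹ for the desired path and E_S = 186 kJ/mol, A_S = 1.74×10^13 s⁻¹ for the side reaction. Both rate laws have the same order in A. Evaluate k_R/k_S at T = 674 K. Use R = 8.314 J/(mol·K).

14.1

With equal orders, S_{R/S} = k_R/k_S = (A_R/A_S)·exp[(E_S−E_R)/(RT)].
(E_S−E_R)/(RT) = (186−127)×10³/(8.314×674) = 59000/5604 = 10.53.
k_R/k_S = (6.55×10^9/1.74×10^13)·exp(10.53) = 3.764×10^-4 × 37380 = 14.1.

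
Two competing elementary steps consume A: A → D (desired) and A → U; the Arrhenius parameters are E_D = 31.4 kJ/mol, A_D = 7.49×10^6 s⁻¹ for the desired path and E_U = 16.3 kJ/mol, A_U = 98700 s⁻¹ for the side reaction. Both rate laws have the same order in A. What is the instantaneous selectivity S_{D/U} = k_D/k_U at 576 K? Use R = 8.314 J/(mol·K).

Since both paths have the same order in A, the concentration cancels and S_{D/U} = k_D/k_U = (A_D/A_U)·exp[(E_U−E_D)/(RT)].
(E_U−E_D)/(RT) = (16.3−31.4)×10³/(8.314×576) = -15100/4789 = -3.153.
k_D/k_U = (7.49×10^6/98700)·exp(-3.153) = 75.89 × 0.04272 = 3.24.

3.24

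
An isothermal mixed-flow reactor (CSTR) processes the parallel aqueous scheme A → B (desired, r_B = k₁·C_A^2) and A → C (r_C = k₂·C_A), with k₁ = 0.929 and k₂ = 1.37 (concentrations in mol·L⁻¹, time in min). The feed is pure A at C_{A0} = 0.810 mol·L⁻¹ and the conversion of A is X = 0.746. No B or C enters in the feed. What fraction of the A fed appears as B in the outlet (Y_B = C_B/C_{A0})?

0.0913

Exit C_A = C_{A0}(1−X) = 0.810×0.254 = 0.2057 mol·L⁻¹.
Rates in a CSTR are evaluated at the outlet concentration: r_B = 0.929×0.2057^2 = 0.03932, r_C = 1.37×0.2057 = 0.2819.
Fraction of consumed A going to B: r_B/(r_B+r_C) = 0.1224.
C_B = 0.1224·C_{A0}·X = 0.1224×0.810×0.746 = 0.0740 mol·L⁻¹; Y_B = C_B/C_{A0} = 0.0913.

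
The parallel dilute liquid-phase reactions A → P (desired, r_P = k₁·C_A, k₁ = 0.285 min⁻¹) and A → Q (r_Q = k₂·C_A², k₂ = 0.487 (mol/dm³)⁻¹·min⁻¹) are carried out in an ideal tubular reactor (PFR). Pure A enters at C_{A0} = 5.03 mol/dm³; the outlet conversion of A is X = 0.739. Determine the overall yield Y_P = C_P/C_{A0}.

0.126

C_A = C_{A0}(1−X) = 1.313 mol/dm³.
Along a PFR/batch, dC_P/dC_A = −r_P/(r_P+r_Q) = −k₁/(k₁+k₂·C_A).
Integrating from C_{A0} to C_A: C_P = (0.285/0.487)·ln[(0.285+0.487·5.03)/(0.285+0.487·1.31)] = 0.5852·ln(2.735/0.9243) = 0.6348 mol/dm³.
Y_P = C_P/C_{A0} = 0.6348/5.03 = 0.126.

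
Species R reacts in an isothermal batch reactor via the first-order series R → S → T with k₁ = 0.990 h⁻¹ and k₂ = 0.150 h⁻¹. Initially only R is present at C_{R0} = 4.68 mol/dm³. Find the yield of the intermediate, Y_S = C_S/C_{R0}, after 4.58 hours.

Solving the coupled first-order balances gives C_S(t) = [k₁/(k₂−k₁)]·C_{R0}·(e^(−k₁t) − e^(−k₂t)).
e^(−k₁t) = e^(−0.990×4.58) = e^(−4.534) = 0.01074; e^(−k₂t) = e^(−0.6870) = 0.5031.
C_S = 0.990×4.68/(0.150−0.990) × (0.01074−0.5031) = (-5.516)×(-0.4923) = 2.716 mol/dm³.
Y_S = C_S/C_{R0} = 2.716/4.68 = 0.580.

0.580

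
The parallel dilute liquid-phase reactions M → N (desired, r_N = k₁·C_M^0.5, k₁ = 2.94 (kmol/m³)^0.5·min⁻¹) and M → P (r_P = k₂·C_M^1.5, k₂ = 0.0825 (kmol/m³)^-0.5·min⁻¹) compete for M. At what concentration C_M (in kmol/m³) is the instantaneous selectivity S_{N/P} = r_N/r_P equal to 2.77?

12.9 kmol/m³

S_{N/P} = (k₁/k₂)·C_M⁻¹ ⇒ C_M = (S·k₂/k₁)^(-1).
= (2.77×0.0825/2.94)^(-1) = (0.07773)^(-1) = 12.9 kmol/m³.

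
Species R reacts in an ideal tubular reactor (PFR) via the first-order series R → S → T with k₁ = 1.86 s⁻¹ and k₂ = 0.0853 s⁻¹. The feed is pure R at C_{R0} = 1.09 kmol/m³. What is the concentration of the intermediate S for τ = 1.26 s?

For first-order series with pure R initially, C_S(τ) = k₁C_{R0}/(k₂−k₁)·(e^(−k₁τ) − e^(−k₂τ)).
e^(−k₁τ) = e^(−1.86×1.26) = e^(−2.344) = 0.09598; e^(−k₂τ) = e^(−0.1075) = 0.8981.
C_S = 1.86×1.09/(0.0853−1.86) × (0.09598−0.8981) = (-1.142)×(-0.8021) = 0.9163 kmol/m³.

0.916 kmol/m³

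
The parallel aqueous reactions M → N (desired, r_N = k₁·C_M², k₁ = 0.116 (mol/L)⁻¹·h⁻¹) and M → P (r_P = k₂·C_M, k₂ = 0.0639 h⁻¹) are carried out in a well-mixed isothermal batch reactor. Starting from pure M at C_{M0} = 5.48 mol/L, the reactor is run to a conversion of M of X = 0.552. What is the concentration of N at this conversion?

C_M = C_{M0}(1−X) = 2.455 mol/L.
Along a PFR/batch, dC_P/dC_M = −r_P/(r_N+r_P) = −k₂/(k₂+k₁·C_M).
Integrating from C_{M0} to C_M: C_P = (0.0639/0.116)·ln[(0.0639+0.116·5.48)/(0.0639+0.116·2.46)] = 0.5509·ln(0.6996/0.3487) = 0.3836 mol/L.
Then C_N = (C_{M0}−C_M) − C_P = 3.025 − 0.3836 = 2.641 mol/L.

2.64 mol/L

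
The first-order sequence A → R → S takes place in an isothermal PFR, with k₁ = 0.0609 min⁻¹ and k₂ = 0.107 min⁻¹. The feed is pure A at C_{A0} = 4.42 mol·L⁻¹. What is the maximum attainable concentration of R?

At the optimum, C_{R,max}/C_{A0} = (k₁/k₂)^[k₂/(k₂−k₁)].
= (0.0609/0.107)^(0.107/(0.107−0.0609)) = (0.5692)^(2.321) = 0.2703.
C_{R,max} = 0.2703×4.42 = 1.19 mol·L⁻¹.

1.19 mol·L⁻¹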